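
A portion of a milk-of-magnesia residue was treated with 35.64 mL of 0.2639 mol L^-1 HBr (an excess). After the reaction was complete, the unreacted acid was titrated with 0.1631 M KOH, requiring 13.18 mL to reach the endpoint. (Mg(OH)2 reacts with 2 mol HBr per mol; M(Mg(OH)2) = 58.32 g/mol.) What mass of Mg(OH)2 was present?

0.212 g

Total n(HBr) added = 0.2639 x 0.03564 = 0.009405 mol.
n(KOH) used = 0.1631 x 0.01318 = 0.002150 mol, which equals the excess n(HBr).
So n(HBr) consumed by the sample = 0.009405 - 0.002150 = 0.007256 mol.
n(Mg(OH)2) = 0.007256 / 2 = 0.003628 mol.
mass = 0.003628 mol x 58.32 g/mol = 0.212 g.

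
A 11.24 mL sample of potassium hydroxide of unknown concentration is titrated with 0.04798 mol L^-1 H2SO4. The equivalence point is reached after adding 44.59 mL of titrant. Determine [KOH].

n(H2SO4) delivered = 0.04798 x 0.04459 = 0.002139 mol.
The reaction is 2 KOH + 1 H2SO4, so n(KOH) = 0.002139 x 2/1 = 0.004279 mol.
[KOH] = 0.004279 mol / 0.01124 L = 0.381 M.

0.381 M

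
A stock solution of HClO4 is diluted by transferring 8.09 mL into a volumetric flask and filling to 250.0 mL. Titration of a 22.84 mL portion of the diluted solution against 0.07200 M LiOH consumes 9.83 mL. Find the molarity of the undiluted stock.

n(LiOH) = 0.07200 x 0.009830 = 0.0007078 mol.
n(HClO4) in the aliquot = 0.0007078 mol.
[diluted HClO4] = 0.0007078 / 0.02284 = 0.03099 M.
Dilution factor = 250.0/8.090 = 30.90, so [stock] = 0.03099 x 30.90 = 0.958 M.

0.958 M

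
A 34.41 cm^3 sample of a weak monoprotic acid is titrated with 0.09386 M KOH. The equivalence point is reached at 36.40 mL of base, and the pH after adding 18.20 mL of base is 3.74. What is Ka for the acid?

1.8 x 10^-4

18.20 mL is half of the equivalence volume, so this is the half-equivalence point where [HA] = [A^-].
At half-equivalence pH = pKa, so pKa = 3.74.
Ka = 10^(-3.74) = 1.8 x 10^-4.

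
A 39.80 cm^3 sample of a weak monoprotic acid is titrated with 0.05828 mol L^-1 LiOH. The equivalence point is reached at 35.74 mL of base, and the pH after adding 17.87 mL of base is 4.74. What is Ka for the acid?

1.8 x 10^-5

17.87 mL is half of the equivalence volume, so this is the half-equivalence point where [HA] = [A^-].
At half-equivalence pH = pKa, so pKa = 4.74.
Ka = 10^(-4.74) = 1.8 x 10^-5.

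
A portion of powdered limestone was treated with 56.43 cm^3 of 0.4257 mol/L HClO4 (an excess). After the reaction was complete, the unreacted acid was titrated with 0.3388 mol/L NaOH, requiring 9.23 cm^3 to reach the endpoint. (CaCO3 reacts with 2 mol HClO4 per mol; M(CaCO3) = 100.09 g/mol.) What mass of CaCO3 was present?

Total n(HClO4) added = 0.4257 x 0.05643 = 0.02402 mol.
n(NaOH) used = 0.3388 x 0.009230 = 0.003127 mol, which equals the excess n(HClO4).
So n(HClO4) consumed by the sample = 0.02402 - 0.003127 = 0.02090 mol.
n(CaCO3) = 0.02090 / 2 = 0.01045 mol.
mass = 0.01045 mol x 100.09 g/mol = 1.05 g.

1.05 g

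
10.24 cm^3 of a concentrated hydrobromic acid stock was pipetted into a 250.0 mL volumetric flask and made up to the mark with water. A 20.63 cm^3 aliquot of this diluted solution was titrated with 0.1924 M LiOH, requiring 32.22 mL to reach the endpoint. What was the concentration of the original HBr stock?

7.34 M

n(LiOH) = 0.1924 x 0.03222 = 0.006199 mol.
n(HBr) in the aliquot = 0.006199 mol.
[diluted HBr] = 0.006199 / 0.02063 = 0.3005 M.
Dilution factor = 250.0/10.24 = 24.41, so [stock] = 0.3005 x 24.41 = 7.34 M.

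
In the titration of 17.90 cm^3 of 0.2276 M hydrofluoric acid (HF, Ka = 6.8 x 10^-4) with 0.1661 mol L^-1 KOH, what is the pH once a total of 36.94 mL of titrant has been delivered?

n(acid) = 0.2276 x 0.01790 = 0.004074 mol; n(KOH) added = 0.1661 x 0.03694 = 0.006136 mol.
Base is in excess by 0.006136 - 0.004074 = 0.002062 mol in a total volume of 0.05484 L.
[OH^-] = 0.002062/0.05484 = 0.03759 M, so pOH = 1.42 and pH = 14.00 - 1.42 = 12.58.

12.58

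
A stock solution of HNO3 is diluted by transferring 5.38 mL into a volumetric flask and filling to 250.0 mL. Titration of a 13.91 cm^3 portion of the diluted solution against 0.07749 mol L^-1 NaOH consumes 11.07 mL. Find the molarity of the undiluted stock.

2.87 M

n(NaOH) = 0.07749 x 0.01107 = 0.0008578 mol.
n(HNO3) in the aliquot = 0.0008578 mol.
[diluted HNO3] = 0.0008578 / 0.01391 = 0.06167 M.
Dilution factor = 250.0/5.380 = 46.47, so [stock] = 0.06167 x 46.47 = 2.87 M.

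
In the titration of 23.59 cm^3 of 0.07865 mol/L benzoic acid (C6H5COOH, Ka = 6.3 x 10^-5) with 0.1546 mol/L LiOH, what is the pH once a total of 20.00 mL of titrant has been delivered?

12.45

n(acid) = 0.07865 x 0.02359 = 0.001855 mol; n(LiOH) added = 0.1546 x 0.02000 = 0.003092 mol.
Base is in excess by 0.003092 - 0.001855 = 0.001237 mol in a total volume of 0.04359 L.
[OH^-] = 0.001237/0.04359 = 0.02837 M, so pOH = 1.55 and pH = 14.00 - 1.55 = 12.45.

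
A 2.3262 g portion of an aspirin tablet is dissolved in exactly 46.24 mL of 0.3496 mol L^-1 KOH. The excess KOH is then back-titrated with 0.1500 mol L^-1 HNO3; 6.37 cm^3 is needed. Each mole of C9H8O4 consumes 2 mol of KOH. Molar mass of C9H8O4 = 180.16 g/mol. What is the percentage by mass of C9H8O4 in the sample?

58.9%

Total n(KOH) added = 0.3496 x 0.04624 = 0.01617 mol.
n(HNO3) used = 0.1500 x 0.006370 = 0.0009555 mol, which equals the excess n(KOH).
So n(KOH) consumed by the sample = 0.01617 - 0.0009555 = 0.01521 mol.
n(C9H8O4) = 0.01521 / 2 = 0.007605 mol.
mass C9H8O4 = 0.007605 x 180.16 = 1.370 g, so %C9H8O4 = 1.370/2.3262 x 100 = 58.9%.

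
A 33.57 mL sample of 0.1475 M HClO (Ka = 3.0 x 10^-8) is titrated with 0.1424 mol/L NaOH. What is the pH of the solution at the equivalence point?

10.19

n(HClO) = 0.1475 x 0.03357 = 0.004952 mol; V(NaOH) at equivalence = 0.004952/0.1424 = 0.03477 L.
At equivalence all the acid is converted to ClO-; total volume = 0.03357 + 0.03477 = 0.06834 L, so [ClO-] = 0.004952/0.06834 = 0.07245 M.
Kb = Kw/Ka = 1.0e-14 / 3.0 x 10^-8 = 3.33e-7.
[OH^-] = sqrt(Kb x [ClO-]) = sqrt(3.33e-7 x 0.07245) = 0.000155 M.
pOH = 3.81, so pH = 14.00 - 3.81 = 10.19.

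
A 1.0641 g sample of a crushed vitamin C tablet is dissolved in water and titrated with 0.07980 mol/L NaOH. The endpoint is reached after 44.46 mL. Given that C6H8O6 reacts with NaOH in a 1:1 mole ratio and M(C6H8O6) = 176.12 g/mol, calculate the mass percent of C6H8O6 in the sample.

n(NaOH) = 0.07980 x 0.04446 = 0.003548 mol.
n(C6H8O6) = 0.003548 / 1 = 0.003548 mol.
mass of C6H8O6 = 0.003548 x 176.12 = 0.6249 g.
% purity = 0.6249 / 1.0641 x 100 = 58.7%.

58.7%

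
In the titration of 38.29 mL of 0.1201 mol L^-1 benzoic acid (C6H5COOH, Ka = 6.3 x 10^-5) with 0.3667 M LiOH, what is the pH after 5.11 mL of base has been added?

4.04

Initial n(C6H5COOH) = 0.1201 x 0.03829 = 0.004599 mol.
n(LiOH) added = 0.3667 x 0.005110 = 0.001874 mol, converting that many moles of C6H5COOH to C6H5COO-.
Remaining n(C6H5COOH) = 0.002725 mol; n(C6H5COO-) = 0.001874 mol.
By Henderson-Hasselbalch, pH = pKa + log([A^-]/[HA]) = 4.20 + log(0.001874/0.002725) = 4.20 + (-0.16) = 4.04.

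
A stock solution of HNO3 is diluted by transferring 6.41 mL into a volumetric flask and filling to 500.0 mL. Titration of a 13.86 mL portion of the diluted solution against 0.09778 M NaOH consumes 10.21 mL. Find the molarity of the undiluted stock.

n(NaOH) = 0.09778 x 0.01021 = 0.0009983 mol.
n(HNO3) in the aliquot = 0.0009983 mol.
[diluted HNO3] = 0.0009983 / 0.01386 = 0.07203 M.
Dilution factor = 500.0/6.410 = 78.00, so [stock] = 0.07203 x 78.00 = 5.62 M.

5.62 M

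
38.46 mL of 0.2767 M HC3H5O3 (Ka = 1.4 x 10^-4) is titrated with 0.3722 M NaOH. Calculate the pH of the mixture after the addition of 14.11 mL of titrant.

3.84

Initial n(HC3H5O3) = 0.2767 x 0.03846 = 0.01064 mol.
n(NaOH) added = 0.3722 x 0.01411 = 0.005252 mol, converting that many moles of HC3H5O3 to C3H5O3-.
Remaining n(HC3H5O3) = 0.005390 mol; n(C3H5O3-) = 0.005252 mol.
By Henderson-Hasselbalch, pH = pKa + log([A^-]/[HA]) = 3.85 + log(0.005252/0.005390) = 3.85 + (-0.01) = 3.84.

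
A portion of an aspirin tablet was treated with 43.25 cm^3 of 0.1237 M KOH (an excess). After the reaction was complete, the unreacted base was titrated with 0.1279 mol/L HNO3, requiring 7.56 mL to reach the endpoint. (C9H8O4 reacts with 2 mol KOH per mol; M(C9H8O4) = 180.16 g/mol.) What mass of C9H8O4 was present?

0.395 g

Total n(KOH) added = 0.1237 x 0.04325 = 0.005350 mol.
n(HNO3) used = 0.1279 x 0.007560 = 0.0009669 mol, which equals the excess n(KOH).
So n(KOH) consumed by the sample = 0.005350 - 0.0009669 = 0.004383 mol.
n(C9H8O4) = 0.004383 / 2 = 0.002192 mol.
mass = 0.002192 mol x 180.16 g/mol = 0.395 g.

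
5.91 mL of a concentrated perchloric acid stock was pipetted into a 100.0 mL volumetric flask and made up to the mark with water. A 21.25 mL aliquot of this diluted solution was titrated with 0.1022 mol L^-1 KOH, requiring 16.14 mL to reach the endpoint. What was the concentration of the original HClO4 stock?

n(KOH) = 0.1022 x 0.01614 = 0.001650 mol.
n(HClO4) in the aliquot = 0.001650 mol.
[diluted HClO4] = 0.001650 / 0.02125 = 0.07762 M.
Dilution factor = 100.0/5.910 = 16.92, so [stock] = 0.07762 x 16.92 = 1.31 M.

1.31 M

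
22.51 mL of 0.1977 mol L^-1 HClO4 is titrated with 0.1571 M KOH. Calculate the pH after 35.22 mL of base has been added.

n(acid) = 0.1977 x 0.02251 = 0.004450 mol; n(KOH) added = 0.1571 x 0.03522 = 0.005533 mol.
Base is in excess by 0.005533 - 0.004450 = 0.001083 mol in a total volume of 0.05773 L.
[OH^-] = 0.001083/0.05773 = 0.01876 M, so pOH = 1.73 and pH = 14.00 - 1.73 = 12.27.

12.27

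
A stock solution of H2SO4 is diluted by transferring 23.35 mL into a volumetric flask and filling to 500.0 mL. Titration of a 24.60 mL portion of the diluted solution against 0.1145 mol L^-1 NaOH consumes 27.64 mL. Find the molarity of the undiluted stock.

n(NaOH) = 0.1145 x 0.02764 = 0.003165 mol.
n(H2SO4) in the aliquot = 0.003165 x 1/2 = 0.001582 mol.
[diluted H2SO4] = 0.001582 / 0.02460 = 0.06432 M.
Dilution factor = 500.0/23.35 = 21.41, so [stock] = 0.06432 x 21.41 = 1.38 M.

1.38 M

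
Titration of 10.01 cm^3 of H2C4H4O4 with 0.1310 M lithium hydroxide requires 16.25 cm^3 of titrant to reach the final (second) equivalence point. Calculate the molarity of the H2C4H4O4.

0.106 M

n(LiOH) = 0.1310 x 0.01625 = 0.002129 mol.
At the final (second) equivalence point, 2 mol OH^- react per mol H2C4H4O4, so n(H2C4H4O4) = 0.002129 / 2 = 0.001064 mol.
[H2C4H4O4] = 0.001064 / 0.01001 L = 0.106 M.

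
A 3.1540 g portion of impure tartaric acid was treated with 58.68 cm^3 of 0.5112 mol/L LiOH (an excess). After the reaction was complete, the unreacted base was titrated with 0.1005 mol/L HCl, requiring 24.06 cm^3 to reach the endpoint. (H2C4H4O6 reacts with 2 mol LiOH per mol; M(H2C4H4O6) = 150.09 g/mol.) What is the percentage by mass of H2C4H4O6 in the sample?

65.6%

Total n(LiOH) added = 0.5112 x 0.05868 = 0.03000 mol.
n(HCl) used = 0.1005 x 0.02406 = 0.002418 mol, which equals the excess n(LiOH).
So n(LiOH) consumed by the sample = 0.03000 - 0.002418 = 0.02758 mol.
n(H2C4H4O6) = 0.02758 / 2 = 0.01379 mol.
mass H2C4H4O6 = 0.01379 x 150.09 = 2.070 g, so %H2C4H4O6 = 2.070/3.1540 x 100 = 65.6%.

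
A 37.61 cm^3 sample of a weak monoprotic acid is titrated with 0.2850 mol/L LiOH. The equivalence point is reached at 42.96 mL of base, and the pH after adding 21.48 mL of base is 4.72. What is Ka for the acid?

21.48 mL is half of the equivalence volume, so this is the half-equivalence point where [HA] = [A^-].
At half-equivalence pH = pKa, so pKa = 4.72.
Ka = 10^(-4.72) = 1.9 x 10^-5.

1.9 x 10^-5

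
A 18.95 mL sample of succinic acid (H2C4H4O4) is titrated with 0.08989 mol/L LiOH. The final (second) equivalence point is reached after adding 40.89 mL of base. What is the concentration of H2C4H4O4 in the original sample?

n(LiOH) = 0.08989 x 0.04089 = 0.003676 mol.
At the final (second) equivalence point, 2 mol OH^- react per mol H2C4H4O4, so n(H2C4H4O4) = 0.003676 / 2 = 0.001838 mol.
[H2C4H4O4] = 0.001838 / 0.01895 L = 0.0970 M.

0.0970 M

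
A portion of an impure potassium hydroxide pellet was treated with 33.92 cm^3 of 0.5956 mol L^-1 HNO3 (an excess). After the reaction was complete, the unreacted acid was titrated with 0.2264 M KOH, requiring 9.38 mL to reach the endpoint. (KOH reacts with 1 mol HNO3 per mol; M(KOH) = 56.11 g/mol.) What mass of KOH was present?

Total n(HNO3) added = 0.5956 x 0.03392 = 0.02020 mol.
n(KOH) used = 0.2264 x 0.009380 = 0.002124 mol, which equals the excess n(HNO3).
So n(HNO3) consumed by the sample = 0.02020 - 0.002124 = 0.01808 mol.
n(KOH) = 0.01808 / 1 = 0.01808 mol.
mass = 0.01808 mol x 56.11 g/mol = 1.01 g.

1.01 g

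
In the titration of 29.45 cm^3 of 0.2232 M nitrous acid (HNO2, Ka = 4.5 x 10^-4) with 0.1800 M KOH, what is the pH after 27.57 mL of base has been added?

3.84

Initial n(HNO2) = 0.2232 x 0.02945 = 0.006573 mol.
n(KOH) added = 0.1800 x 0.02757 = 0.004963 mol, converting that many moles of HNO2 to NO2-.
Remaining n(HNO2) = 0.001611 mol; n(NO2-) = 0.004963 mol.
By Henderson-Hasselbalch, pH = pKa + log([A^-]/[HA]) = 3.35 + log(0.004963/0.001611) = 3.35 + (+0.49) = 3.84.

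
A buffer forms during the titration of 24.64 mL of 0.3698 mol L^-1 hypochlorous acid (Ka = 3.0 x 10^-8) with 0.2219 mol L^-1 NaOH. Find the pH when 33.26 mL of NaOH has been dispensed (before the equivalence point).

Initial n(HClO) = 0.3698 x 0.02464 = 0.009112 mol.
n(NaOH) added = 0.2219 x 0.03326 = 0.007380 mol, converting that many moles of HClO to ClO-.
Remaining n(HClO) = 0.001731 mol; n(ClO-) = 0.007380 mol.
By Henderson-Hasselbalch, pH = pKa + log([A^-]/[HA]) = 7.52 + log(0.007380/0.001731) = 7.52 + (+0.63) = 8.15.

8.15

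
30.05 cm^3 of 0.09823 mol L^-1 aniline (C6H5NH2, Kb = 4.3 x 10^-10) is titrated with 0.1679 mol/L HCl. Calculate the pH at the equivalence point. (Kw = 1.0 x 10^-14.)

n(C6H5NH2) = 0.09823 x 0.03005 = 0.002952 mol; V(HCl) at equivalence = 0.002952/0.1679 = 0.01758 L.
At equivalence the base is fully converted to C6H5NH3+; total volume = 0.04763 L, so [C6H5NH3+] = 0.002952/0.04763 = 0.06197 M.
Ka(C6H5NH3+) = Kw/Kb = 1.0e-14 / 4.3 x 10^-10 = 2.33e-5.
[H^+] = sqrt(Ka x [C6H5NH3+]) = sqrt(2.33e-5 x 0.06197) = 0.00120 M.
pH = -log(0.00120) = 2.92.

2.92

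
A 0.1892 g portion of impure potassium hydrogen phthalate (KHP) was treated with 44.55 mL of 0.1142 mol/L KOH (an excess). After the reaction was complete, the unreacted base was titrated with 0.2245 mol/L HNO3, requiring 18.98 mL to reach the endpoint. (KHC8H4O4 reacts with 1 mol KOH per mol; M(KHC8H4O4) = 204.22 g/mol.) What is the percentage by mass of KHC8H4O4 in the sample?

Total n(KOH) added = 0.1142 x 0.04455 = 0.005088 mol.
n(HNO3) used = 0.2245 x 0.01898 = 0.004261 mol, which equals the excess n(KOH).
So n(KOH) consumed by the sample = 0.005088 - 0.004261 = 0.0008266 mol.
n(KHC8H4O4) = 0.0008266 / 1 = 0.0008266 mol.
mass KHC8H4O4 = 0.0008266 x 204.22 = 0.1688 g, so %KHC8H4O4 = 0.1688/0.1892 x 100 = 89.2%.

89.2%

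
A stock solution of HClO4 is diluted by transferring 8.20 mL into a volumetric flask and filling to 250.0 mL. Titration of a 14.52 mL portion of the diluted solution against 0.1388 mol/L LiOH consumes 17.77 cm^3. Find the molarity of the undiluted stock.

n(LiOH) = 0.1388 x 0.01777 = 0.002466 mol.
n(HClO4) in the aliquot = 0.002466 mol.
[diluted HClO4] = 0.002466 / 0.01452 = 0.1699 M.
Dilution factor = 250.0/8.200 = 30.49, so [stock] = 0.1699 x 30.49 = 5.18 M.

5.18 M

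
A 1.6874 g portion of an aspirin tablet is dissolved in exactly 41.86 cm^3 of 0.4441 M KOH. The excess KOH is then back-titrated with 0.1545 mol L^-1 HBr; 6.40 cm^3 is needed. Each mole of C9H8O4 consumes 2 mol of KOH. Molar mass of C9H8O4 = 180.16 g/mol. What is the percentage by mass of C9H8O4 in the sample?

94.0%

Total n(KOH) added = 0.4441 x 0.04186 = 0.01859 mol.
n(HBr) used = 0.1545 x 0.006400 = 0.0009888 mol, which equals the excess n(KOH).
So n(KOH) consumed by the sample = 0.01859 - 0.0009888 = 0.01760 mol.
n(C9H8O4) = 0.01760 / 2 = 0.008801 mol.
mass C9H8O4 = 0.008801 x 180.16 = 1.586 g, so %C9H8O4 = 1.586/1.6874 x 100 = 94.0%.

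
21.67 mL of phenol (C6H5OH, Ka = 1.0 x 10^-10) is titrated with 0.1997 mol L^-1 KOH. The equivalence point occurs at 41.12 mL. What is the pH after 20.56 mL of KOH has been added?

20.56 mL is exactly half the equivalence volume (41.12/2), i.e. the half-equivalence point.
There, n(HA) = n(A^-), so pH = pKa = -log(1.0 x 10^-10) = 10.00.

10.00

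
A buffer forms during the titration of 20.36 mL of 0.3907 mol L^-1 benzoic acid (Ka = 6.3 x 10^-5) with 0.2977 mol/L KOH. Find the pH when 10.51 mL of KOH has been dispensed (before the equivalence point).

4.01

Initial n(C6H5COOH) = 0.3907 x 0.02036 = 0.007955 mol.
n(KOH) added = 0.2977 x 0.01051 = 0.003129 mol, converting that many moles of C6H5COOH to C6H5COO-.
Remaining n(C6H5COOH) = 0.004826 mol; n(C6H5COO-) = 0.003129 mol.
By Henderson-Hasselbalch, pH = pKa + log([A^-]/[HA]) = 4.20 + log(0.003129/0.004826) = 4.20 + (-0.19) = 4.01.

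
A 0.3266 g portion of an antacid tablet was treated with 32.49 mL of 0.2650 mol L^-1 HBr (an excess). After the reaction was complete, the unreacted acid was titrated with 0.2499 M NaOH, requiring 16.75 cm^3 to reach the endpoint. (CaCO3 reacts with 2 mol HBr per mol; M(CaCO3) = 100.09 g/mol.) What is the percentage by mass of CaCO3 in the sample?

Total n(HBr) added = 0.2650 x 0.03249 = 0.008610 mol.
n(NaOH) used = 0.2499 x 0.01675 = 0.004186 mol, which equals the excess n(HBr).
So n(HBr) consumed by the sample = 0.008610 - 0.004186 = 0.004424 mol.
n(CaCO3) = 0.004424 / 2 = 0.002212 mol.
mass CaCO3 = 0.002212 x 100.09 = 0.2214 g, so %CaCO3 = 0.2214/0.3266 x 100 = 67.8%.

67.8%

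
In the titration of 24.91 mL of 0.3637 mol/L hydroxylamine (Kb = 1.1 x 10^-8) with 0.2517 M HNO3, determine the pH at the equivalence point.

n(NH2OH) = 0.3637 x 0.02491 = 0.009060 mol; V(HNO3) at equivalence = 0.009060/0.2517 = 0.03599 L.
At equivalence the base is fully converted to NH3OH+; total volume = 0.06090 L, so [NH3OH+] = 0.009060/0.06090 = 0.1488 M.
Ka(NH3OH+) = Kw/Kb = 1.0e-14 / 1.1 x 10^-8 = 9.09e-7.
[H^+] = sqrt(Ka x [NH3OH+]) = sqrt(9.09e-7 x 0.1488) = 0.000368 M.
pH = -log(0.000368) = 3.43.

3.43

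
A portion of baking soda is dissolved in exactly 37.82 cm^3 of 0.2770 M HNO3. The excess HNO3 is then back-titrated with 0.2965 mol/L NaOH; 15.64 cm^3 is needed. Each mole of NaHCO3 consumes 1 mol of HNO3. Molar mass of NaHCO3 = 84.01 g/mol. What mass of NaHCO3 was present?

0.491 g

Total n(HNO3) added = 0.2770 x 0.03782 = 0.01048 mol.
n(NaOH) used = 0.2965 x 0.01564 = 0.004637 mol, which equals the excess n(HNO3).
So n(HNO3) consumed by the sample = 0.01048 - 0.004637 = 0.005839 mol.
n(NaHCO3) = 0.005839 / 1 = 0.005839 mol.
mass = 0.005839 mol x 84.01 g/mol = 0.491 g.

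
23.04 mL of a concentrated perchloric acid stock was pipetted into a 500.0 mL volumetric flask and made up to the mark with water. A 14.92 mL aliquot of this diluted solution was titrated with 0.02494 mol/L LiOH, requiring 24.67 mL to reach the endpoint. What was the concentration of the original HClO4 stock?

0.895 M

n(LiOH) = 0.02494 x 0.02467 = 0.0006153 mol.
n(HClO4) in the aliquot = 0.0006153 mol.
[diluted HClO4] = 0.0006153 / 0.01492 = 0.04124 M.
Dilution factor = 500.0/23.04 = 21.70, so [stock] = 0.04124 x 21.70 = 0.895 M.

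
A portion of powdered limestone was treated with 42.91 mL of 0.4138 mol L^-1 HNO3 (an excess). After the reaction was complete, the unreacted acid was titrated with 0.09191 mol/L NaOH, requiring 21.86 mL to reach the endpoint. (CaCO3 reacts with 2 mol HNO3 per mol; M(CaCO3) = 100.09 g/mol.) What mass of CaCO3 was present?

0.788 g

Total n(HNO3) added = 0.4138 x 0.04291 = 0.01776 mol.
n(NaOH) used = 0.09191 x 0.02186 = 0.002009 mol, which equals the excess n(HNO3).
So n(HNO3) consumed by the sample = 0.01776 - 0.002009 = 0.01575 mol.
n(CaCO3) = 0.01575 / 2 = 0.007874 mol.
mass = 0.007874 mol x 100.09 g/mol = 0.788 g.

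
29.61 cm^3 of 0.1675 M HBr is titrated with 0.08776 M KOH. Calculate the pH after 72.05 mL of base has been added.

12.13

n(acid) = 0.1675 x 0.02961 = 0.004960 mol; n(KOH) added = 0.08776 x 0.07205 = 0.006323 mol.
Base is in excess by 0.006323 - 0.004960 = 0.001363 mol in a total volume of 0.1017 L.
[OH^-] = 0.001363/0.1017 = 0.01341 M, so pOH = 1.87 and pH = 14.00 - 1.87 = 12.13.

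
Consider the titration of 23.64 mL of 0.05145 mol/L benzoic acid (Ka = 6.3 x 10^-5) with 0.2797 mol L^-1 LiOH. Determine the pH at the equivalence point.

n(C6H5COOH) = 0.05145 x 0.02364 = 0.001216 mol; V(LiOH) at equivalence = 0.001216/0.2797 = 0.004349 L.
At equivalence all the acid is converted to C6H5COO-; total volume = 0.02364 + 0.004349 = 0.02799 L, so [C6H5COO-] = 0.001216/0.02799 = 0.04346 M.
Kb = Kw/Ka = 1.0e-14 / 6.3 x 10^-5 = 1.59e-10.
[OH^-] = sqrt(Kb x [C6H5COO-]) = sqrt(1.59e-10 x 0.04346) = 2.63e-6 M.
pOH = 5.58, so pH = 14.00 - 5.58 = 8.42.

8.42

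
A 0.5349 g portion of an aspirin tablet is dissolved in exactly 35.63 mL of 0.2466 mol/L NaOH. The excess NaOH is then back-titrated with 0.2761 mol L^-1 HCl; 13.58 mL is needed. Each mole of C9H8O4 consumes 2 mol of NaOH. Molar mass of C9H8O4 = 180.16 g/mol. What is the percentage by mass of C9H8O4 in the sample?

84.8%

Total n(NaOH) added = 0.2466 x 0.03563 = 0.008786 mol.
n(HCl) used = 0.2761 x 0.01358 = 0.003749 mol, which equals the excess n(NaOH).
So n(NaOH) consumed by the sample = 0.008786 - 0.003749 = 0.005037 mol.
n(C9H8O4) = 0.005037 / 2 = 0.002518 mol.
mass C9H8O4 = 0.002518 x 180.16 = 0.4537 g, so %C9H8O4 = 0.4537/0.5349 x 100 = 84.8%.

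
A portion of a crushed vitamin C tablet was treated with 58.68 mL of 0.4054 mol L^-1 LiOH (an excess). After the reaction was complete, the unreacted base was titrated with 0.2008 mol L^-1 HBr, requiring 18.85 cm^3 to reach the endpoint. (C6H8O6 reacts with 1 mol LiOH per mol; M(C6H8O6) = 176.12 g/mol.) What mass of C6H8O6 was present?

3.52 g

Total n(LiOH) added = 0.4054 x 0.05868 = 0.02379 mol.
n(HBr) used = 0.2008 x 0.01885 = 0.003785 mol, which equals the excess n(LiOH).
So n(LiOH) consumed by the sample = 0.02379 - 0.003785 = 0.02000 mol.
n(C6H8O6) = 0.02000 / 1 = 0.02000 mol.
mass = 0.02000 mol x 176.12 g/mol = 3.52 g.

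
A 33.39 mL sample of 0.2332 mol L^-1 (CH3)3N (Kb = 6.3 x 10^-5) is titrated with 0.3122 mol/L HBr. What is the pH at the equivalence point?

n((CH3)3N) = 0.2332 x 0.03339 = 0.007787 mol; V(HBr) at equivalence = 0.007787/0.3122 = 0.02494 L.
At equivalence the base is fully converted to (CH3)3NH+; total volume = 0.05833 L, so [(CH3)3NH+] = 0.007787/0.05833 = 0.1335 M.
Ka((CH3)3NH+) = Kw/Kb = 1.0e-14 / 6.3 x 10^-5 = 1.59e-10.
[H^+] = sqrt(Ka x [(CH3)3NH+]) = sqrt(1.59e-10 x 0.1335) = 4.60e-6 M.
pH = -log(4.60e-6) = 5.34.

5.34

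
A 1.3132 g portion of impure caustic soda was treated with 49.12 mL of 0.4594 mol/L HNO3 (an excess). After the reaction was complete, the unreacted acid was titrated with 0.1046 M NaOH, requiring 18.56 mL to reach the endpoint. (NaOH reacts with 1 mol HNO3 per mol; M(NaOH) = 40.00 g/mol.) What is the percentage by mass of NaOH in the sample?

Total n(HNO3) added = 0.4594 x 0.04912 = 0.02257 mol.
n(NaOH) used = 0.1046 x 0.01856 = 0.001941 mol, which equals the excess n(HNO3).
So n(HNO3) consumed by the sample = 0.02257 - 0.001941 = 0.02062 mol.
n(NaOH) = 0.02062 / 1 = 0.02062 mol.
mass NaOH = 0.02062 x 40.00 = 0.8250 g, so %NaOH = 0.8250/1.3132 x 100 = 62.8%.

62.8%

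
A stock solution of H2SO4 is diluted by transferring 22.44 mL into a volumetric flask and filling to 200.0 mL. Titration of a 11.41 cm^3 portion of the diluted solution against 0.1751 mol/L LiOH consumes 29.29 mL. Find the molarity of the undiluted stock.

n(LiOH) = 0.1751 x 0.02929 = 0.005129 mol.
n(H2SO4) in the aliquot = 0.005129 x 1/2 = 0.002564 mol.
[diluted H2SO4] = 0.002564 / 0.01141 = 0.2247 M.
Dilution factor = 200.0/22.44 = 8.913, so [stock] = 0.2247 x 8.913 = 2.00 M.

2.00 M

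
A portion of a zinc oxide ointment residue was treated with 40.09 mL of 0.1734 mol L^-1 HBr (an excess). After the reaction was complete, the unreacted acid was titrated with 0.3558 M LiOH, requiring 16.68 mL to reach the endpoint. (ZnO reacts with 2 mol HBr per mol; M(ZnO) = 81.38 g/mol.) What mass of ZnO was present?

0.0414 g

Total n(HBr) added = 0.1734 x 0.04009 = 0.006952 mol.
n(LiOH) used = 0.3558 x 0.01668 = 0.005935 mol, which equals the excess n(HBr).
So n(HBr) consumed by the sample = 0.006952 - 0.005935 = 0.001017 mol.
n(ZnO) = 0.001017 / 2 = 0.0005084 mol.
mass = 0.0005084 mol x 81.38 g/mol = 0.0414 g.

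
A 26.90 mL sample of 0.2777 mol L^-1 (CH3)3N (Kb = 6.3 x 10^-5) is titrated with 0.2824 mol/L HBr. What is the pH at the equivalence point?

n((CH3)3N) = 0.2777 x 0.02690 = 0.007470 mol; V(HBr) at equivalence = 0.007470/0.2824 = 0.02645 L.
At equivalence the base is fully converted to (CH3)3NH+; total volume = 0.05335 L, so [(CH3)3NH+] = 0.007470/0.05335 = 0.1400 M.
Ka((CH3)3NH+) = Kw/Kb = 1.0e-14 / 6.3 x 10^-5 = 1.59e-10.
[H^+] = sqrt(Ka x [(CH3)3NH+]) = sqrt(1.59e-10 x 0.1400) = 4.71e-6 M.
pH = -log(4.71e-6) = 5.33.

5.33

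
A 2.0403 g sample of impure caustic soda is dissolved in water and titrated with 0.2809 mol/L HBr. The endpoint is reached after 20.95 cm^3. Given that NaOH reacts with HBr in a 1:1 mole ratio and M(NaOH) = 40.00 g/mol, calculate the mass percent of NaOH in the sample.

11.5%

n(HBr) = 0.2809 x 0.02095 = 0.005885 mol.
n(NaOH) = 0.005885 / 1 = 0.005885 mol.
mass of NaOH = 0.005885 x 40.00 = 0.2354 g.
% purity = 0.2354 / 2.0403 x 100 = 11.5%.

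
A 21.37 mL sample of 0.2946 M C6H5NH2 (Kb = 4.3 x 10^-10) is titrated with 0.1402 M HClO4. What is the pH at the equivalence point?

n(C6H5NH2) = 0.2946 x 0.02137 = 0.006296 mol; V(HClO4) at equivalence = 0.006296/0.1402 = 0.04490 L.
At equivalence the base is fully converted to C6H5NH3+; total volume = 0.06627 L, so [C6H5NH3+] = 0.006296/0.06627 = 0.09499 M.
Ka(C6H5NH3+) = Kw/Kb = 1.0e-14 / 4.3 x 10^-10 = 2.33e-5.
[H^+] = sqrt(Ka x [C6H5NH3+]) = sqrt(2.33e-5 x 0.09499) = 0.00149 M.
pH = -log(0.00149) = 2.83.

2.83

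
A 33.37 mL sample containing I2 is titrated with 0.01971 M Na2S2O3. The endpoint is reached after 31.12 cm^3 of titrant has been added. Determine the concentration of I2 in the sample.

n(Na2S2O3) = 0.01971 x 0.03112 = 0.0006134 mol.
From the balanced equation, 2 mol Na2S2O3 reacts with 1 mol I2, so n(I2) = 0.0006134 x 1/2 = 0.0003067 mol.
[I2] = 0.0003067 / 0.03337 L = 0.00919 M.

0.00919 M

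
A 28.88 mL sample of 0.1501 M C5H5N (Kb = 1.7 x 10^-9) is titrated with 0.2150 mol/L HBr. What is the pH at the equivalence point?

3.14

n(C5H5N) = 0.1501 x 0.02888 = 0.004335 mol; V(HBr) at equivalence = 0.004335/0.2150 = 0.02016 L.
At equivalence the base is fully converted to C5H5NH+; total volume = 0.04904 L, so [C5H5NH+] = 0.004335/0.04904 = 0.08839 M.
Ka(C5H5NH+) = Kw/Kb = 1.0e-14 / 1.7 x 10^-9 = 5.88e-6.
[H^+] = sqrt(Ka x [C5H5NH+]) = sqrt(5.88e-6 x 0.08839) = 0.000721 M.
pH = -log(0.000721) = 3.14.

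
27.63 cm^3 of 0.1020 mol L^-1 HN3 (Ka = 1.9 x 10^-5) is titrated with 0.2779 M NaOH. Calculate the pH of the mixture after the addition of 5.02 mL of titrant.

Initial n(HN3) = 0.1020 x 0.02763 = 0.002818 mol.
n(NaOH) added = 0.2779 x 0.005020 = 0.001395 mol, converting that many moles of HN3 to N3-.
Remaining n(HN3) = 0.001423 mol; n(N3-) = 0.001395 mol.
By Henderson-Hasselbalch, pH = pKa + log([A^-]/[HA]) = 4.72 + log(0.001395/0.001423) = 4.72 + (-0.01) = 4.71.

4.71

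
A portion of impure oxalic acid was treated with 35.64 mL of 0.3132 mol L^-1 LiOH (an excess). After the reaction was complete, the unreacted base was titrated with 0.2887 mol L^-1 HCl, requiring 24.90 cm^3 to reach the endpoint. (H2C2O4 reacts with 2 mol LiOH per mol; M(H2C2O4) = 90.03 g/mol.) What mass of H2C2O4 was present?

0.179 g

Total n(LiOH) added = 0.3132 x 0.03564 = 0.01116 mol.
n(HCl) used = 0.2887 x 0.02490 = 0.007189 mol, which equals the excess n(LiOH).
So n(LiOH) consumed by the sample = 0.01116 - 0.007189 = 0.003974 mol.
n(H2C2O4) = 0.003974 / 2 = 0.001987 mol.
mass = 0.001987 mol x 90.03 g/mol = 0.179 g.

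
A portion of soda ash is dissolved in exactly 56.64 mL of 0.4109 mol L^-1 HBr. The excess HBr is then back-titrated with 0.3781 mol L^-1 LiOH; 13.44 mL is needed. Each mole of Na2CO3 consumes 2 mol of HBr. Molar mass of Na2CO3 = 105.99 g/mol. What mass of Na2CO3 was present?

0.964 g

Total n(HBr) added = 0.4109 x 0.05664 = 0.02327 mol.
n(LiOH) used = 0.3781 x 0.01344 = 0.005082 mol, which equals the excess n(HBr).
So n(HBr) consumed by the sample = 0.02327 - 0.005082 = 0.01819 mol.
n(Na2CO3) = 0.01819 / 2 = 0.009096 mol.
mass = 0.009096 mol x 105.99 g/mol = 0.964 g.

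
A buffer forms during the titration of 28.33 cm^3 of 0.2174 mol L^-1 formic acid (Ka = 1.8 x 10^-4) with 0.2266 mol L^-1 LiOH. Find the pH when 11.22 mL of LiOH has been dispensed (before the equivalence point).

3.59

Initial n(HCOOH) = 0.2174 x 0.02833 = 0.006159 mol.
n(LiOH) added = 0.2266 x 0.01122 = 0.002542 mol, converting that many moles of HCOOH to HCOO-.
Remaining n(HCOOH) = 0.003616 mol; n(HCOO-) = 0.002542 mol.
By Henderson-Hasselbalch, pH = pKa + log([A^-]/[HA]) = 3.74 + log(0.002542/0.003616) = 3.74 + (-0.15) = 3.59.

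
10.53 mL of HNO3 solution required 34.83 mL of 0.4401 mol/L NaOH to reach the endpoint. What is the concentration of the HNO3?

n(NaOH) delivered = 0.4401 x 0.03483 = 0.01533 mol.
For a 1:1 reaction, n(HNO3) = 0.01533 mol.
[HNO3] = 0.01533 mol / 0.01053 L = 1.46 M.

1.46 M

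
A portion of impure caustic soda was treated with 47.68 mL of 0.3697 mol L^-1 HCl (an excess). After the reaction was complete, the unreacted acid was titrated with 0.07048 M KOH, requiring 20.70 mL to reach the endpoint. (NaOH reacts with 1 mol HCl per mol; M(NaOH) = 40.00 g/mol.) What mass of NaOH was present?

0.647 g

Total n(HCl) added = 0.3697 x 0.04768 = 0.01763 mol.
n(KOH) used = 0.07048 x 0.02070 = 0.001459 mol, which equals the excess n(HCl).
So n(HCl) consumed by the sample = 0.01763 - 0.001459 = 0.01617 mol.
n(NaOH) = 0.01617 / 1 = 0.01617 mol.
mass = 0.01617 mol x 40.00 g/mol = 0.647 g.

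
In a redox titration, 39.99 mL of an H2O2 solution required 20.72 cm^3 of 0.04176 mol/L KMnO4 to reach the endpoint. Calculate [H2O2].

0.0541 M

n(KMnO4) = 0.04176 x 0.02072 = 0.0008653 mol.
From the balanced equation, 2 mol KMnO4 reacts with 5 mol H2O2, so n(H2O2) = 0.0008653 x 5/2 = 0.002163 mol.
[H2O2] = 0.002163 / 0.03999 L = 0.0541 M.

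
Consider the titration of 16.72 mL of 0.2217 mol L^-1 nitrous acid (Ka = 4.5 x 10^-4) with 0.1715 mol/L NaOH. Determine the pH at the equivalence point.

8.17

n(HNO2) = 0.2217 x 0.01672 = 0.003707 mol; V(NaOH) at equivalence = 0.003707/0.1715 = 0.02161 L.
At equivalence all the acid is converted to NO2-; total volume = 0.01672 + 0.02161 = 0.03833 L, so [NO2-] = 0.003707/0.03833 = 0.09670 M.
Kb = Kw/Ka = 1.0e-14 / 4.5 x 10^-4 = 2.22e-11.
[OH^-] = sqrt(Kb x [NO2-]) = sqrt(2.22e-11 x 0.09670) = 1.47e-6 M.
pOH = 5.83, so pH = 14.00 - 5.83 = 8.17.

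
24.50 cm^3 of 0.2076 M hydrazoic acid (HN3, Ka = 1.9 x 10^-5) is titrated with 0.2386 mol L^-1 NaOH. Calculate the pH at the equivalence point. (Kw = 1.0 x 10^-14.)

n(HN3) = 0.2076 x 0.02450 = 0.005086 mol; V(NaOH) at equivalence = 0.005086/0.2386 = 0.02132 L.
At equivalence all the acid is converted to N3-; total volume = 0.02450 + 0.02132 = 0.04582 L, so [N3-] = 0.005086/0.04582 = 0.1110 M.
Kb = Kw/Ka = 1.0e-14 / 1.9 x 10^-5 = 5.26e-10.
[OH^-] = sqrt(Kb x [N3-]) = sqrt(5.26e-10 x 0.1110) = 7.64e-6 M.
pOH = 5.12, so pH = 14.00 - 5.12 = 8.88.

8.88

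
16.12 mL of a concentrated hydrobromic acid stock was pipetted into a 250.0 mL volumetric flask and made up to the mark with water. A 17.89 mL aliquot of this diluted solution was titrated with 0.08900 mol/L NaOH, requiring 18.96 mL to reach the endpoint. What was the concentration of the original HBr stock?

1.46 M

n(NaOH) = 0.08900 x 0.01896 = 0.001687 mol.
n(HBr) in the aliquot = 0.001687 mol.
[diluted HBr] = 0.001687 / 0.01789 = 0.09432 M.
Dilution factor = 250.0/16.12 = 15.51, so [stock] = 0.09432 x 15.51 = 1.46 M.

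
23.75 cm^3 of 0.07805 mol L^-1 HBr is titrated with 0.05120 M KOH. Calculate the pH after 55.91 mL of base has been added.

12.10

n(acid) = 0.07805 x 0.02375 = 0.001854 mol; n(KOH) added = 0.05120 x 0.05591 = 0.002863 mol.
Base is in excess by 0.002863 - 0.001854 = 0.001009 mol in a total volume of 0.07966 L.
[OH^-] = 0.001009/0.07966 = 0.01267 M, so pOH = 1.90 and pH = 14.00 - 1.90 = 12.10.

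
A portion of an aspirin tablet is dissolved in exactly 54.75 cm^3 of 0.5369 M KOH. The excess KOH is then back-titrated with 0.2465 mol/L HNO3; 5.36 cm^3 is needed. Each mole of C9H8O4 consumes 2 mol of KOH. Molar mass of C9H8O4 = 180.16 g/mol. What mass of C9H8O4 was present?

2.53 g

Total n(KOH) added = 0.5369 x 0.05475 = 0.02940 mol.
n(HNO3) used = 0.2465 x 0.005360 = 0.001321 mol, which equals the excess n(KOH).
So n(KOH) consumed by the sample = 0.02940 - 0.001321 = 0.02807 mol.
n(C9H8O4) = 0.02807 / 2 = 0.01404 mol.
mass = 0.01404 mol x 180.16 g/mol = 2.53 g.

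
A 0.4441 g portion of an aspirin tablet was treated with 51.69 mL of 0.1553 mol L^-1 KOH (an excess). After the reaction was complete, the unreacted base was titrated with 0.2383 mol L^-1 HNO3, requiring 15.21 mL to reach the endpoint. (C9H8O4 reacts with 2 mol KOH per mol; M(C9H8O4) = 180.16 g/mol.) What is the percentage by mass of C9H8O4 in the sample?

Total n(KOH) added = 0.1553 x 0.05169 = 0.008027 mol.
n(HNO3) used = 0.2383 x 0.01521 = 0.003625 mol, which equals the excess n(KOH).
So n(KOH) consumed by the sample = 0.008027 - 0.003625 = 0.004403 mol.
n(C9H8O4) = 0.004403 / 2 = 0.002201 mol.
mass C9H8O4 = 0.002201 x 180.16 = 0.3966 g, so %C9H8O4 = 0.3966/0.4441 x 100 = 89.3%.

89.3%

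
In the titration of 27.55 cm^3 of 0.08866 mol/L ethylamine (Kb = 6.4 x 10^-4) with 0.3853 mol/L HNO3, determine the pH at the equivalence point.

n(C2H5NH2) = 0.08866 x 0.02755 = 0.002443 mol; V(HNO3) at equivalence = 0.002443/0.3853 = 0.006339 L.
At equivalence the base is fully converted to C2H5NH3+; total volume = 0.03389 L, so [C2H5NH3+] = 0.002443/0.03389 = 0.07208 M.
Ka(C2H5NH3+) = Kw/Kb = 1.0e-14 / 6.4 x 10^-4 = 1.56e-11.
[H^+] = sqrt(Ka x [C2H5NH3+]) = sqrt(1.56e-11 x 0.07208) = 1.06e-6 M.
pH = -log(1.06e-6) = 5.97.

5.97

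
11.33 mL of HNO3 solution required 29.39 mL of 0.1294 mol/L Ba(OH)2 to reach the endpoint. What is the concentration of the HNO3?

0.671 M

n(Ba(OH)2) delivered = 0.1294 x 0.02939 = 0.003803 mol.
The reaction is 2 HNO3 + 1 Ba(OH)2, so n(HNO3) = 0.003803 x 2/1 = 0.007606 mol.
[HNO3] = 0.007606 mol / 0.01133 L = 0.671 M.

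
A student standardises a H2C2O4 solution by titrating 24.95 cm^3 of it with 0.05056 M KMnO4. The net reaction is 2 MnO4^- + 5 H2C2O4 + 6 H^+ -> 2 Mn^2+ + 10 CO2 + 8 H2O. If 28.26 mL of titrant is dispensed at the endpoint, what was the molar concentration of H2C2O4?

0.143 M

n(KMnO4) = 0.05056 x 0.02826 = 0.001429 mol.
From the balanced equation, 2 mol KMnO4 reacts with 5 mol H2C2O4, so n(H2C2O4) = 0.001429 x 5/2 = 0.003572 mol.
[H2C2O4] = 0.003572 / 0.02495 L = 0.143 M.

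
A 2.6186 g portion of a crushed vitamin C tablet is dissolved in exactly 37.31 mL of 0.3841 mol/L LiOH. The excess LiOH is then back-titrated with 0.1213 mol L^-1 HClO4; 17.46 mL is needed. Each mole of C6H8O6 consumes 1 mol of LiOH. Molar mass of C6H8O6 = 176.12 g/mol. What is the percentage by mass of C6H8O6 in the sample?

82.1%

Total n(LiOH) added = 0.3841 x 0.03731 = 0.01433 mol.
n(HClO4) used = 0.1213 x 0.01746 = 0.002118 mol, which equals the excess n(LiOH).
So n(LiOH) consumed by the sample = 0.01433 - 0.002118 = 0.01221 mol.
n(C6H8O6) = 0.01221 / 1 = 0.01221 mol.
mass C6H8O6 = 0.01221 x 176.12 = 2.151 g, so %C6H8O6 = 2.151/2.6186 x 100 = 82.1%.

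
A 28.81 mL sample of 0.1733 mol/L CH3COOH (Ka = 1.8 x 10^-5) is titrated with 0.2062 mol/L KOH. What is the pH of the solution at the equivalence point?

8.86

n(CH3COOH) = 0.1733 x 0.02881 = 0.004993 mol; V(KOH) at equivalence = 0.004993/0.2062 = 0.02421 L.
At equivalence all the acid is converted to CH3COO-; total volume = 0.02881 + 0.02421 = 0.05302 L, so [CH3COO-] = 0.004993/0.05302 = 0.09416 M.
Kb = Kw/Ka = 1.0e-14 / 1.8 x 10^-5 = 5.56e-10.
[OH^-] = sqrt(Kb x [CH3COO-]) = sqrt(5.56e-10 x 0.09416) = 7.23e-6 M.
pOH = 5.14, so pH = 14.00 - 5.14 = 8.86.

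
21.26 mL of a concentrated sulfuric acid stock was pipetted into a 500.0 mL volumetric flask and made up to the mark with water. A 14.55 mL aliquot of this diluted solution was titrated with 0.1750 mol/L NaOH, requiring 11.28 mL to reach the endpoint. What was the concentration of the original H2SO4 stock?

n(NaOH) = 0.1750 x 0.01128 = 0.001974 mol.
n(H2SO4) in the aliquot = 0.001974 x 1/2 = 0.0009870 mol.
[diluted H2SO4] = 0.0009870 / 0.01455 = 0.06784 M.
Dilution factor = 500.0/21.26 = 23.52, so [stock] = 0.06784 x 23.52 = 1.60 M.

1.60 M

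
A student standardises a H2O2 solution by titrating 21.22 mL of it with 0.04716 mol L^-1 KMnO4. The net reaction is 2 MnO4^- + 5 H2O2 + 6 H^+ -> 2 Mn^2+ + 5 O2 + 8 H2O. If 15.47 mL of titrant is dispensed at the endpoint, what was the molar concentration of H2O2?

0.0860 M

n(KMnO4) = 0.04716 x 0.01547 = 0.0007296 mol.
From the balanced equation, 2 mol KMnO4 reacts with 5 mol H2O2, so n(H2O2) = 0.0007296 x 5/2 = 0.001824 mol.
[H2O2] = 0.001824 / 0.02122 L = 0.0860 M.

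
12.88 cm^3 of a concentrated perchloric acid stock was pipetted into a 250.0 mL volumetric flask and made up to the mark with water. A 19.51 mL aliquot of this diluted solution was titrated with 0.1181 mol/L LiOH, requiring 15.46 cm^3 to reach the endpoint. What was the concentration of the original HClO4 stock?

1.82 M

n(LiOH) = 0.1181 x 0.01546 = 0.001826 mol.
n(HClO4) in the aliquot = 0.001826 mol.
[diluted HClO4] = 0.001826 / 0.01951 = 0.09358 M.
Dilution factor = 250.0/12.88 = 19.41, so [stock] = 0.09358 x 19.41 = 1.82 M.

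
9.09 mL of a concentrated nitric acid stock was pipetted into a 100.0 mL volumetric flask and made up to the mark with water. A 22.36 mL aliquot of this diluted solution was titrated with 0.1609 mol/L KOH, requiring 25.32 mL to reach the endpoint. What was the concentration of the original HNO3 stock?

n(KOH) = 0.1609 x 0.02532 = 0.004074 mol.
n(HNO3) in the aliquot = 0.004074 mol.
[diluted HNO3] = 0.004074 / 0.02236 = 0.1822 M.
Dilution factor = 100.0/9.090 = 11.00, so [stock] = 0.1822 x 11.00 = 2.00 M.

2.00 M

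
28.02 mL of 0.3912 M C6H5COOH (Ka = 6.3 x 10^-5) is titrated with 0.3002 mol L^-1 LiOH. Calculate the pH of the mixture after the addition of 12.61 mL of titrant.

Initial n(C6H5COOH) = 0.3912 x 0.02802 = 0.01096 mol.
n(LiOH) added = 0.3002 x 0.01261 = 0.003786 mol, converting that many moles of C6H5COOH to C6H5COO-.
Remaining n(C6H5COOH) = 0.007176 mol; n(C6H5COO-) = 0.003786 mol.
By Henderson-Hasselbalch, pH = pKa + log([A^-]/[HA]) = 4.20 + log(0.003786/0.007176) = 4.20 + (-0.28) = 3.92.

3.92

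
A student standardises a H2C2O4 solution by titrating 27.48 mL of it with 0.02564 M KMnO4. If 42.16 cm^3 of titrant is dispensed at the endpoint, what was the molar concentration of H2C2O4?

0.0983 M

n(KMnO4) = 0.02564 x 0.04216 = 0.001081 mol.
From the balanced equation, 2 mol KMnO4 reacts with 5 mol H2C2O4, so n(H2C2O4) = 0.001081 x 5/2 = 0.002702 mol.
[H2C2O4] = 0.002702 / 0.02748 L = 0.0983 M.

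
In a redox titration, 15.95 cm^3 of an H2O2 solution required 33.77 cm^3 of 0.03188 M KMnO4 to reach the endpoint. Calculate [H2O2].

n(KMnO4) = 0.03188 x 0.03377 = 0.001077 mol.
From the balanced equation, 2 mol KMnO4 reacts with 5 mol H2O2, so n(H2O2) = 0.001077 x 5/2 = 0.002691 mol.
[H2O2] = 0.002691 / 0.01595 L = 0.169 M.

0.169 M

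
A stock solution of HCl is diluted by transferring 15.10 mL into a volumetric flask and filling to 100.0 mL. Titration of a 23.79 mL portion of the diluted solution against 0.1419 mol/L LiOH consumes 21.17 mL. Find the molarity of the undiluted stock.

0.836 M

n(LiOH) = 0.1419 x 0.02117 = 0.003004 mol.
n(HCl) in the aliquot = 0.003004 mol.
[diluted HCl] = 0.003004 / 0.02379 = 0.1263 M.
Dilution factor = 100.0/15.10 = 6.623, so [stock] = 0.1263 x 6.623 = 0.836 M.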